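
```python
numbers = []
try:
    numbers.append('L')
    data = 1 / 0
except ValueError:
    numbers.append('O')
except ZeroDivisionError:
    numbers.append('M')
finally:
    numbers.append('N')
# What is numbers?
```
['L', 'M', 'N']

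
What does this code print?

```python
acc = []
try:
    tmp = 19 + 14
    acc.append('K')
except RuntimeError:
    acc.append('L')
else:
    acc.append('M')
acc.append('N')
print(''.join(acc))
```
KMN

else block runs when no exception occurs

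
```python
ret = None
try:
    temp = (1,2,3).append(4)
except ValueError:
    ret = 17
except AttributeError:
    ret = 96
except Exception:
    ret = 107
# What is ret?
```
96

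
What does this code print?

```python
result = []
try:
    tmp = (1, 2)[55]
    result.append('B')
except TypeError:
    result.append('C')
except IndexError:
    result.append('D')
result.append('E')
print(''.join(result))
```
DE

IndexError is caught by its specific handler, not TypeError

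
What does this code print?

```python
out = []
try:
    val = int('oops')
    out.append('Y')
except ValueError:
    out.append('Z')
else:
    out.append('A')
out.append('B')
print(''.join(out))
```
ZB

else block skipped when exception is caught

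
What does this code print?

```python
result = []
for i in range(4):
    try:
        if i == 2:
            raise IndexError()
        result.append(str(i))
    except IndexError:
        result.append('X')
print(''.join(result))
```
01X3

Exception on i=2 caught, loop continues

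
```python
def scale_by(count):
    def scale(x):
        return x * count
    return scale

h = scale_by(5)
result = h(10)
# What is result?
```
50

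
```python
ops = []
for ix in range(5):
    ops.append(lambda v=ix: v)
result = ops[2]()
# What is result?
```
2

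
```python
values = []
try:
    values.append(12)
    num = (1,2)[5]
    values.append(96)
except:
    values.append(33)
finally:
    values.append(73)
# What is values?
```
[12, 33, 73]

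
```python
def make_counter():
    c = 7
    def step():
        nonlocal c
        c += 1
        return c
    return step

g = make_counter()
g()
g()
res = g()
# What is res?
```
10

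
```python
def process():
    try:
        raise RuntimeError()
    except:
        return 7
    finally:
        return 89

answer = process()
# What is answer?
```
89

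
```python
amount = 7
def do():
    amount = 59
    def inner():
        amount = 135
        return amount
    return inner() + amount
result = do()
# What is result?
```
194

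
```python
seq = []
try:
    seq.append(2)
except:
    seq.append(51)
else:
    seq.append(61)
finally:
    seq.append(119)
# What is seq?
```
[2, 61, 119]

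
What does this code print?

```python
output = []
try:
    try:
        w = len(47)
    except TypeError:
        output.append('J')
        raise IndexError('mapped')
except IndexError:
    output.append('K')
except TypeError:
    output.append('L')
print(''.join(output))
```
JK

New IndexError raised, caught by outer IndexError handler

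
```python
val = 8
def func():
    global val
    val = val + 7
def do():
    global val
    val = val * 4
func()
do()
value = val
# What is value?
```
60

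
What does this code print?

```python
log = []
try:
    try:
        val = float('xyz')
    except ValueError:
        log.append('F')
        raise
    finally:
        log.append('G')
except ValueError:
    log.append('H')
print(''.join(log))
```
FGH

finally runs before re-raised exception propagates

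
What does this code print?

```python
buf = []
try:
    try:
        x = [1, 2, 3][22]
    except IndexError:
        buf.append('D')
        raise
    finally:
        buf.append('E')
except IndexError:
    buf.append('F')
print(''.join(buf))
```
DEF

finally runs before re-raised exception propagates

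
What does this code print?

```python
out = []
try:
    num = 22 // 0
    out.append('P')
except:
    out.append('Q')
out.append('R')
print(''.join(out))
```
QR

Exception raised in try, caught by bare except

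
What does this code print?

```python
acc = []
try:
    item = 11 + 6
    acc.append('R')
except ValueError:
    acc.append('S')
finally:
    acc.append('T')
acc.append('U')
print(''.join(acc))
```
RTU

finally runs after normal execution too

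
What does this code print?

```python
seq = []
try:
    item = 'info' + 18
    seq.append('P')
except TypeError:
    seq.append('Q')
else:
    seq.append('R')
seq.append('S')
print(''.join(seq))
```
QS

else block skipped when exception is caught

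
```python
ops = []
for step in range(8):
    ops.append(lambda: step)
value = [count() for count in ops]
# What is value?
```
[7, 7, 7, 7, 7, 7, 7, 7]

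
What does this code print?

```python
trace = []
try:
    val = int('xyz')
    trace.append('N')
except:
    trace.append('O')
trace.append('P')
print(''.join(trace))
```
OP

Exception raised in try, caught by bare except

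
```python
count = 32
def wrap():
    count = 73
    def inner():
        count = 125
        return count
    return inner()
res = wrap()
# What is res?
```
125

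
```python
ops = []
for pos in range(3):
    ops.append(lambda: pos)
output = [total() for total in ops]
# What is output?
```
[2, 2, 2]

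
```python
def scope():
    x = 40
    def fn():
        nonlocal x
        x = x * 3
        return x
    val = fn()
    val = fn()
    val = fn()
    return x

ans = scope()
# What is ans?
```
1080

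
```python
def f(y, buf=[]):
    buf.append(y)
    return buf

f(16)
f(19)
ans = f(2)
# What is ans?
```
[16, 19, 2]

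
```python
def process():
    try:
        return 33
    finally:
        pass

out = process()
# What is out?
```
33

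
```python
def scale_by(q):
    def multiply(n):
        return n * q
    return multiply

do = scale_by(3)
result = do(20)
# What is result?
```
60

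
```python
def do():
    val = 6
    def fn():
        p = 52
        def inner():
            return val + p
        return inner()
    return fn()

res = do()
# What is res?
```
58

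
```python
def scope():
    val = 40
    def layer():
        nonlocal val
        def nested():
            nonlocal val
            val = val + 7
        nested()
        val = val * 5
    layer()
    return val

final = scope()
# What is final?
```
235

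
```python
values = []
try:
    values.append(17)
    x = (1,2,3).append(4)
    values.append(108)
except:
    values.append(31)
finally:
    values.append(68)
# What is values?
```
[17, 31, 68]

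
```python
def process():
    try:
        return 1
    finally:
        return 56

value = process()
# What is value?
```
56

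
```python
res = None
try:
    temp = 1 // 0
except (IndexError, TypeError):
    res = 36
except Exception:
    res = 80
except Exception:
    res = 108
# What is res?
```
80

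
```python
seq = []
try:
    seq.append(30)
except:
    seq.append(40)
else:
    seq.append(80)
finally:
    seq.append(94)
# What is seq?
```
[30, 80, 94]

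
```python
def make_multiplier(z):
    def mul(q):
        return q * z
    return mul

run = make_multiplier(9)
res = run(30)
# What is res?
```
270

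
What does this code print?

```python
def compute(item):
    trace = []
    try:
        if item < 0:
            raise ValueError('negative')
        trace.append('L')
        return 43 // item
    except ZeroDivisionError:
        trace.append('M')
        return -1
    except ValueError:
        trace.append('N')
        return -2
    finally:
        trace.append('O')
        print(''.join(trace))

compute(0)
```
LMO

item=0 causes ZeroDivisionError, caught, finally prints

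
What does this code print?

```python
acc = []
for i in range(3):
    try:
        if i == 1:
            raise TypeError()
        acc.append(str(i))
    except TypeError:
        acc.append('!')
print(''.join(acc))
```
0!2

Exception on i=1 caught, loop continues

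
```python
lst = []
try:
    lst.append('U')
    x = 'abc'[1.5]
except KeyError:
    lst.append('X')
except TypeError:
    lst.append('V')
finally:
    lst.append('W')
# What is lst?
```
['U', 'V', 'W']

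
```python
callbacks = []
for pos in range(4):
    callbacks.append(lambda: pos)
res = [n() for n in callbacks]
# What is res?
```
[3, 3, 3, 3]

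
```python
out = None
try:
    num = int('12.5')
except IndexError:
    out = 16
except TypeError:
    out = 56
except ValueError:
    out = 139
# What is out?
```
139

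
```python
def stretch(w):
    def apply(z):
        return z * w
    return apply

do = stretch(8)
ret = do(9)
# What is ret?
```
72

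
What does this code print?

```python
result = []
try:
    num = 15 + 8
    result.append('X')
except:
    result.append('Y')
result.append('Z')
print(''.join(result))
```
XZ

No exception, try block completes normally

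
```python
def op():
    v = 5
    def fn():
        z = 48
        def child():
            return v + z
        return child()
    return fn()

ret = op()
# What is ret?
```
53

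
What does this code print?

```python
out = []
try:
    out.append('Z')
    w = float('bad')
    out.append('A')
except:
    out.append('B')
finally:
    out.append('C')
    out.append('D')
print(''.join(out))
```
ZBCD

Code before exception runs, then except, then all of finally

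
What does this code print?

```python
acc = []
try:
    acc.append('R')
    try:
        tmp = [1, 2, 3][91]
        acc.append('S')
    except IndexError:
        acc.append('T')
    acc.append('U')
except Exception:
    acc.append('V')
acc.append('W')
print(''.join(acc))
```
RTUW

Inner exception caught by inner handler, outer continues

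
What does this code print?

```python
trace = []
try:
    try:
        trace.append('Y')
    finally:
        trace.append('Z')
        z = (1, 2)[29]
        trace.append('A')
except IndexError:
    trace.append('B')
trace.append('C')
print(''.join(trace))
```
YZBC

Exception in inner finally caught by outer except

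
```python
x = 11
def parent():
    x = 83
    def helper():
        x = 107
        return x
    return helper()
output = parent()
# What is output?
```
107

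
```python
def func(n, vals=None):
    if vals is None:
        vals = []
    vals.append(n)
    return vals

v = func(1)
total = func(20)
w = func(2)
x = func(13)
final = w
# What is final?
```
[2]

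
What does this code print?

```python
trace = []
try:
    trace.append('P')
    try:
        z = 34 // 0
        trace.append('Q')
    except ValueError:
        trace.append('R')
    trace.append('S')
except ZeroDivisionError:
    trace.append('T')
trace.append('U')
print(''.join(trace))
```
PTU

Inner handler doesn't match, propagates to outer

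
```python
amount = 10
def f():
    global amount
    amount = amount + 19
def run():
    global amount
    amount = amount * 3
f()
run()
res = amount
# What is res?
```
87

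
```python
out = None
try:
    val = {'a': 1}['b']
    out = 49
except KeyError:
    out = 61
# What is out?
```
61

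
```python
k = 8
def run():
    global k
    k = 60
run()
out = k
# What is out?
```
60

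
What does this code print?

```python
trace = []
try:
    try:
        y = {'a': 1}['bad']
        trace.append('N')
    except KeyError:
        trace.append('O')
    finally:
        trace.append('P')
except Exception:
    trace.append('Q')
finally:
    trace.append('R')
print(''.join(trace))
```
OPR

Both finally blocks run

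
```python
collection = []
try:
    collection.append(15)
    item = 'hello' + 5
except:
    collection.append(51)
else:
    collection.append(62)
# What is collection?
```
[15, 51]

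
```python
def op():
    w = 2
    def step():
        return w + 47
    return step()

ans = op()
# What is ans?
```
49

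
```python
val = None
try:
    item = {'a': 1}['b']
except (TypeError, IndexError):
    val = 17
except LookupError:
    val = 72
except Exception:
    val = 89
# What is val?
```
72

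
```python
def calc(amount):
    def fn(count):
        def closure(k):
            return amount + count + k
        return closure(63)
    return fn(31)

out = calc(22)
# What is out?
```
116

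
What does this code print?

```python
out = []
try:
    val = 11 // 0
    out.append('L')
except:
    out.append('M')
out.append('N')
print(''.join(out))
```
MN

Exception raised in try, caught by bare except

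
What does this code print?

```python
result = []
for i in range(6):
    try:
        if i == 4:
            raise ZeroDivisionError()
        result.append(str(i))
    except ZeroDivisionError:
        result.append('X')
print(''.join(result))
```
0123X5

Exception on i=4 caught, loop continues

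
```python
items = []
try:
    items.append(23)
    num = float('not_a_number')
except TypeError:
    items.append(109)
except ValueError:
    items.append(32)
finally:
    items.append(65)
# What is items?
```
[23, 32, 65]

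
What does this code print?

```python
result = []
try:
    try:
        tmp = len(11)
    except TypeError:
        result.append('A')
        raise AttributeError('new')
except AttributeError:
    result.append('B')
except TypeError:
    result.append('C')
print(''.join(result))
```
AB

New AttributeError raised, caught by outer AttributeError handler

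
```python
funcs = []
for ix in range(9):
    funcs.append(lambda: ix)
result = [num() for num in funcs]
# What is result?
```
[8, 8, 8, 8, 8, 8, 8, 8, 8]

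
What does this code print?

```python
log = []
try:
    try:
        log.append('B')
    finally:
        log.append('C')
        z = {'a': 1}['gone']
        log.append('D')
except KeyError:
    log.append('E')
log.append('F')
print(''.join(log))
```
BCEF

Exception in inner finally caught by outer except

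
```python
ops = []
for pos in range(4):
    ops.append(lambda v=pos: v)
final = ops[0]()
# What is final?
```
0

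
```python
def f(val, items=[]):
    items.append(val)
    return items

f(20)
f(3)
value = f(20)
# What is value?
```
[20, 3, 20]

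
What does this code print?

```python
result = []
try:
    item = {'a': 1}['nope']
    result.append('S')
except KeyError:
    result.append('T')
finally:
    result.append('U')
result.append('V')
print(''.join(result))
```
TUV

finally always runs, even after exception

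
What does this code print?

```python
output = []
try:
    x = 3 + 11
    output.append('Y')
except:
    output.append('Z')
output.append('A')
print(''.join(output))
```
YA

No exception, try block completes normally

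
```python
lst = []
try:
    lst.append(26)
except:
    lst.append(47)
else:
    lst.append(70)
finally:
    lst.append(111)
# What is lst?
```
[26, 70, 111]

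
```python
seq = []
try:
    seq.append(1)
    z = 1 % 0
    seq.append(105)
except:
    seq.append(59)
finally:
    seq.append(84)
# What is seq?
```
[1, 59, 84]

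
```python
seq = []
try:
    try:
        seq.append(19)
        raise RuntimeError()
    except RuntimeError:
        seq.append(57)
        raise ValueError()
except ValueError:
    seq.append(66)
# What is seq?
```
[19, 57, 66]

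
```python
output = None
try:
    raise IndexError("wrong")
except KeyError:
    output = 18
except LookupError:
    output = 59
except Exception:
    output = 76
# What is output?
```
59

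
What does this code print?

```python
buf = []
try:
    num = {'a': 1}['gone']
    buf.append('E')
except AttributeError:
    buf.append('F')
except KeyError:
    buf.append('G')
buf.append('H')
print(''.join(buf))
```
GH

KeyError is caught by its specific handler, not AttributeError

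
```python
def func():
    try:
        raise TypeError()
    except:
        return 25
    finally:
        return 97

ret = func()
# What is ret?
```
97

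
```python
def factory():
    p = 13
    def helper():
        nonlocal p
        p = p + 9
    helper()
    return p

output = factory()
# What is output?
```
22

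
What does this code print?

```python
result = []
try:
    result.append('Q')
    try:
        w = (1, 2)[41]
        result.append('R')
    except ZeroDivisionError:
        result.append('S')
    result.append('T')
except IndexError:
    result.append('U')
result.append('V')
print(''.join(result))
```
QUV

Inner handler doesn't match, propagates to outer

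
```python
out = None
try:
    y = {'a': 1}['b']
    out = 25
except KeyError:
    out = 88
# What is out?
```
88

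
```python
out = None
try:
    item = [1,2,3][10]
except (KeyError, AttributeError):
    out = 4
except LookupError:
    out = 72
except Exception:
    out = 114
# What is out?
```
72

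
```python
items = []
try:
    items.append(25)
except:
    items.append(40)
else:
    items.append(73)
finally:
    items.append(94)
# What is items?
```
[25, 73, 94]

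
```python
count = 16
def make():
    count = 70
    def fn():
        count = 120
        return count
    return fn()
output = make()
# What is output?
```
120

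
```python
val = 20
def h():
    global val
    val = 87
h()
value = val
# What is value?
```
87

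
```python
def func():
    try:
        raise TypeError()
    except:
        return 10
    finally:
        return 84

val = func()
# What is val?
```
84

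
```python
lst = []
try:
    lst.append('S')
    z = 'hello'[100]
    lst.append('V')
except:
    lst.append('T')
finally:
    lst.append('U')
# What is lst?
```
['S', 'T', 'U']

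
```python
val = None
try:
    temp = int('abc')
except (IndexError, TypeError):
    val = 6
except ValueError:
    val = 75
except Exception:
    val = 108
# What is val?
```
75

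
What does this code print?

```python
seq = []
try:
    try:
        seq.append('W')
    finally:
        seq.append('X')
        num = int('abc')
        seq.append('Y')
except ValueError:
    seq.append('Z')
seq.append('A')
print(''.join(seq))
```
WXZA

Exception in inner finally caught by outer except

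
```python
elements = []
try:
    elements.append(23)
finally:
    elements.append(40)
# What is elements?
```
[23, 40]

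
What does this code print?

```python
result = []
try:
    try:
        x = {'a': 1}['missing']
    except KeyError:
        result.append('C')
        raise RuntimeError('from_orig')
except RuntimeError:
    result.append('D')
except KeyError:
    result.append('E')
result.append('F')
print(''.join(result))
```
CDF

RuntimeError raised and caught, original KeyError not re-raised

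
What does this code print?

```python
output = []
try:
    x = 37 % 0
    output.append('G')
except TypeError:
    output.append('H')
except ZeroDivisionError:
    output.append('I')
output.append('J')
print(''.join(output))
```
IJ

ZeroDivisionError is caught by its specific handler, not TypeError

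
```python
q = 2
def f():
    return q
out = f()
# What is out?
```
2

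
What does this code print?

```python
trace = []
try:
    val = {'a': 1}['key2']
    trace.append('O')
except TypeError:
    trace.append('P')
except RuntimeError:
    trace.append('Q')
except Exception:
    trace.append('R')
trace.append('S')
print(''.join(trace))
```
RS

KeyError not specifically caught, falls to Exception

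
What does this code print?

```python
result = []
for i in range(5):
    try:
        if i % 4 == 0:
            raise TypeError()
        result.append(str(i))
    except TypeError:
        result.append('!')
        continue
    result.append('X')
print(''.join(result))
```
!1X2X3X!

continue in except skips rest of loop body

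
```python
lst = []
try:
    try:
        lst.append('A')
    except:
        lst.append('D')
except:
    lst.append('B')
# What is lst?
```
['A']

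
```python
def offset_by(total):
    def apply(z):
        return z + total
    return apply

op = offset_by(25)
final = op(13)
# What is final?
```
38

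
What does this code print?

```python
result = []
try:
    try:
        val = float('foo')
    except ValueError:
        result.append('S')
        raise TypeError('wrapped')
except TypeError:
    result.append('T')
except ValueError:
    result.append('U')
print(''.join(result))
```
ST

New TypeError raised, caught by outer TypeError handler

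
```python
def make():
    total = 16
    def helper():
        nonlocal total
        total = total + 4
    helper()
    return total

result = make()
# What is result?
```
20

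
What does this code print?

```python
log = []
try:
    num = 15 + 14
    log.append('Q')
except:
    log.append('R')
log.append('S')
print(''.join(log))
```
QS

No exception, try block completes normally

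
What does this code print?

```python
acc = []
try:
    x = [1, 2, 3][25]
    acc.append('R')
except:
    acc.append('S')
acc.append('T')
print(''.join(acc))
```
ST

Exception raised in try, caught by bare except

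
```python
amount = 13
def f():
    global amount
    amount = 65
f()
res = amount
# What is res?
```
65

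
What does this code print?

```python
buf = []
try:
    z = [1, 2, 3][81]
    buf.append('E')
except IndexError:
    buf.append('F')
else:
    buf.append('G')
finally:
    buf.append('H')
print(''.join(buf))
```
FH

Exception: except runs, else skipped, finally runs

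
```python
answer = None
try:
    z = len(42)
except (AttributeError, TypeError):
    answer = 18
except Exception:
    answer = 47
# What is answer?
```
18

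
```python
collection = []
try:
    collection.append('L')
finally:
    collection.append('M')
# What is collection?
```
['L', 'M']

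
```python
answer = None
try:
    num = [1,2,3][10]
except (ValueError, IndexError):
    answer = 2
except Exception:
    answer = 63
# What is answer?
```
2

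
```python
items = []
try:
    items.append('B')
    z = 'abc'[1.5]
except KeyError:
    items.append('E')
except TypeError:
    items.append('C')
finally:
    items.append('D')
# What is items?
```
['B', 'C', 'D']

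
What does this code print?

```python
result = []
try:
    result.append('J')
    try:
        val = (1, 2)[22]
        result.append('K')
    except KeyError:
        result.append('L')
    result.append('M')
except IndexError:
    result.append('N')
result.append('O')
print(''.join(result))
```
JNO

Inner handler doesn't match, propagates to outer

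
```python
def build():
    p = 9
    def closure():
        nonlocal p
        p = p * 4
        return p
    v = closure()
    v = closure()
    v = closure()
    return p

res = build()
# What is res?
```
576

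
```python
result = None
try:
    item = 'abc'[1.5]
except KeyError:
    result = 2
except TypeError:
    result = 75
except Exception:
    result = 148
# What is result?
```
75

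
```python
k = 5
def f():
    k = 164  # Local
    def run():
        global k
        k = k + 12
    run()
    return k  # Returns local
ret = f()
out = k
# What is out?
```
17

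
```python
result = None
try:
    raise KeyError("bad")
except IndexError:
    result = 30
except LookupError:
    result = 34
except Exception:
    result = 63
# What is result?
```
34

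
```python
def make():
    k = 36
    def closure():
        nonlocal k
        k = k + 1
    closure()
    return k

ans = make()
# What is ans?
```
37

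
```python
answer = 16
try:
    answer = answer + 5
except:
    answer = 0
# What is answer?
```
21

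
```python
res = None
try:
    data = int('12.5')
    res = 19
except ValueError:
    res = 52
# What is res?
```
52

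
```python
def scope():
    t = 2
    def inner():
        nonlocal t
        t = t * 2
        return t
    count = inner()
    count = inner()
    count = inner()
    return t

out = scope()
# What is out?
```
16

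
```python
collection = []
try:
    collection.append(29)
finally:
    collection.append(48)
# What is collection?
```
[29, 48]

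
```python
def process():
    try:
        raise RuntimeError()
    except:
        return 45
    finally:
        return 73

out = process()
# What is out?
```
73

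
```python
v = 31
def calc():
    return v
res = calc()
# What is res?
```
31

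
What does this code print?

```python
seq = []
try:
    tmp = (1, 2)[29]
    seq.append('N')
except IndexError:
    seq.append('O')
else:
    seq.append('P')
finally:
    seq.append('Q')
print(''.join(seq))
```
OQ

Exception: except runs, else skipped, finally runs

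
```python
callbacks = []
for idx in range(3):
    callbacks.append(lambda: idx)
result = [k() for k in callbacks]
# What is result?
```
[2, 2, 2]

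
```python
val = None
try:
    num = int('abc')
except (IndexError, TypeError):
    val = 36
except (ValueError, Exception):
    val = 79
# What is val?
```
79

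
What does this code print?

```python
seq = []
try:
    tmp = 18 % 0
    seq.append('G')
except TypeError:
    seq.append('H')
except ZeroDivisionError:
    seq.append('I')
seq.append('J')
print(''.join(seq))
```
IJ

ZeroDivisionError is caught by its specific handler, not TypeError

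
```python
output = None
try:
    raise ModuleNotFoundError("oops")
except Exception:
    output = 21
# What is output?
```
21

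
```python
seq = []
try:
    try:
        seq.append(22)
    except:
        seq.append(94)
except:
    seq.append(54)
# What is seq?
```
[22]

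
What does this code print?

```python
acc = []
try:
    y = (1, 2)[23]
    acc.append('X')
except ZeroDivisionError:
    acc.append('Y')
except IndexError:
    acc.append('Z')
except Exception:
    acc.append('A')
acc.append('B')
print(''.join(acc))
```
ZB

IndexError matches before generic Exception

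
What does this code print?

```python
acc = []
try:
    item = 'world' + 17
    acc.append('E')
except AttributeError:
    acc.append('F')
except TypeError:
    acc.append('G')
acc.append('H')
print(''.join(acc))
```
GH

TypeError is caught by its specific handler, not AttributeError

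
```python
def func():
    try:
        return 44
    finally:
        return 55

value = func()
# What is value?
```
55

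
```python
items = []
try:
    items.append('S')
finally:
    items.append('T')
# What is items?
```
['S', 'T']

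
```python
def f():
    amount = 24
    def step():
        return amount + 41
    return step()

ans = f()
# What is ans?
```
65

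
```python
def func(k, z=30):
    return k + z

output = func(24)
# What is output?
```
54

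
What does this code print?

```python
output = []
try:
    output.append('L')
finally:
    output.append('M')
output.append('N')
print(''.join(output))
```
LMN

try/finally without except, no exception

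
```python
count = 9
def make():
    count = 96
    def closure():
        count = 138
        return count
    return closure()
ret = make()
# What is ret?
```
138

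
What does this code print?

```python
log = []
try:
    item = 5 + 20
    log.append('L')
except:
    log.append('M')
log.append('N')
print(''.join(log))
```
LN

No exception, try block completes normally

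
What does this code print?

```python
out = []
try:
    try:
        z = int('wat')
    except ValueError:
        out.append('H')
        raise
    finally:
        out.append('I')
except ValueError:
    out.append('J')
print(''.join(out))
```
HIJ

finally runs before re-raised exception propagates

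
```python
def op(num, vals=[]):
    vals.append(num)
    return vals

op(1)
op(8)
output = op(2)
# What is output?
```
[1, 8, 2]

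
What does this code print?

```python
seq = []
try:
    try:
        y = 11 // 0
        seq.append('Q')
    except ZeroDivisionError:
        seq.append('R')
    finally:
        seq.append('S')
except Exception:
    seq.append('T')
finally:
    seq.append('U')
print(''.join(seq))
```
RSU

Both finally blocks run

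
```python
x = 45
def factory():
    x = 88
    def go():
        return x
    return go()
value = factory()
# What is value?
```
88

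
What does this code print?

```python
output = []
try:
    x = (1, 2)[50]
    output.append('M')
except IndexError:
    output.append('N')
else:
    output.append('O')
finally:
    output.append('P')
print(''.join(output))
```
NP

Exception: except runs, else skipped, finally runs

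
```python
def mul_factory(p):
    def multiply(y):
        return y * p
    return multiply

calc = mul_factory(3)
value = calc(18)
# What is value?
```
54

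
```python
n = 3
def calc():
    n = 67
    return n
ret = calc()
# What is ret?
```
67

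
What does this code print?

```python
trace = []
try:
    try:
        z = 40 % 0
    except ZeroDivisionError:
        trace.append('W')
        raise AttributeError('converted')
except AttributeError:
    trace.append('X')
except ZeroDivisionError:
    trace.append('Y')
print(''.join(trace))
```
WX

New AttributeError raised, caught by outer AttributeError handler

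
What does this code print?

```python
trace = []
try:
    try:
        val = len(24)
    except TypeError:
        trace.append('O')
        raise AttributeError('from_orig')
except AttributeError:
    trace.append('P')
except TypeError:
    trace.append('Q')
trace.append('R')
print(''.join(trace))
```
OPR

AttributeError raised and caught, original TypeError not re-raised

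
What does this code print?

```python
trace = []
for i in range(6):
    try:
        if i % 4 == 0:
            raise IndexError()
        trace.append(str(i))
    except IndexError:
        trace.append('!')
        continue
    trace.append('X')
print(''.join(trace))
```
!1X2X3X!5X

continue in except skips rest of loop body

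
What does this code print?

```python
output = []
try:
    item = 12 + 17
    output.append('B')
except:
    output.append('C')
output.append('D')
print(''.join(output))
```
BD

No exception, try block completes normally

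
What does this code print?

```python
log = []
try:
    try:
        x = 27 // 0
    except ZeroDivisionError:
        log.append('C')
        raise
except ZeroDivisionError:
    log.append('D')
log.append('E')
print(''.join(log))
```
CDE

raise without argument re-raises current exception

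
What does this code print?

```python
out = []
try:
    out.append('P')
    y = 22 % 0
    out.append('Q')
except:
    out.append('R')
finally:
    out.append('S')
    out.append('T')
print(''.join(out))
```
PRST

Code before exception runs, then except, then all of finally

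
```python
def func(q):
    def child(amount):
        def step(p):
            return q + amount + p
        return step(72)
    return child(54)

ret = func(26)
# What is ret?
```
152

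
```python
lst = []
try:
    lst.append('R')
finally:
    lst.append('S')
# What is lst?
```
['R', 'S']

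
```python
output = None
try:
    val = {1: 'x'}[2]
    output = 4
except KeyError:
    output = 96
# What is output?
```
96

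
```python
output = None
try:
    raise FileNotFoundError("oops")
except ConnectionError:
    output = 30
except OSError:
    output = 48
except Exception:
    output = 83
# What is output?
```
48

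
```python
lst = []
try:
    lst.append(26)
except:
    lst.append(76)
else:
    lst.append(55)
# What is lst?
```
[26, 55]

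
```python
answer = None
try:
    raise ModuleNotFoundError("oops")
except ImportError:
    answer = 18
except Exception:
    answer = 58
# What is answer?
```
18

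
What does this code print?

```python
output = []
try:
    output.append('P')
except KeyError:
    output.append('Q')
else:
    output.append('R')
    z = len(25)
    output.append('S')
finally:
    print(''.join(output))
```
PR

Try succeeds, else appends 'R', TypeError in else is uncaught, finally prints before exception propagates ('S' never appended)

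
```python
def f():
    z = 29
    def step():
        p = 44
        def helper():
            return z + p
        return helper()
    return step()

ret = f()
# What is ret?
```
73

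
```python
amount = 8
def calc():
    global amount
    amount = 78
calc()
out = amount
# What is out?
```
78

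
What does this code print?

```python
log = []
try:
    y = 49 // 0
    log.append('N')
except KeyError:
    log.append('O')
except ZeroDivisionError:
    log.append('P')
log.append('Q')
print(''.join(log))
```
PQ

ZeroDivisionError is caught by its specific handler, not KeyError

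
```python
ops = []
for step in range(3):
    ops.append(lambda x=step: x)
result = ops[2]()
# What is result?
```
2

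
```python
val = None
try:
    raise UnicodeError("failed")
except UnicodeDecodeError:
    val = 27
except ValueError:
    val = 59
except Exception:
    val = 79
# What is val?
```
59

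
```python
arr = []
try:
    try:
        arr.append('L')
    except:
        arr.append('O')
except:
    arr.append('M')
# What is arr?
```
['L']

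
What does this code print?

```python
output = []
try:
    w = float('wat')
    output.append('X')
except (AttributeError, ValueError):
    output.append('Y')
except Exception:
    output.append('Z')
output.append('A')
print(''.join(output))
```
YA

ValueError matches tuple containing it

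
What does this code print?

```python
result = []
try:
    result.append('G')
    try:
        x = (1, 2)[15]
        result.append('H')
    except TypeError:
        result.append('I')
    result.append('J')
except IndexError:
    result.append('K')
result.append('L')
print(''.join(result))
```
GKL

Inner handler doesn't match, propagates to outer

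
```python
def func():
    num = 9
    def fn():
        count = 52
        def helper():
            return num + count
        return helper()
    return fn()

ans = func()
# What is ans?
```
61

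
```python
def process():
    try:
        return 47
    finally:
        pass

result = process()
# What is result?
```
47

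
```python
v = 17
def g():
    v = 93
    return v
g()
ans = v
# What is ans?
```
17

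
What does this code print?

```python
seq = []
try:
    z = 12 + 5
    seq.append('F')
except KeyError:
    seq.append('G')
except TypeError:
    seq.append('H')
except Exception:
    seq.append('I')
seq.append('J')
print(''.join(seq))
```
FJ

No exception, try block completes normally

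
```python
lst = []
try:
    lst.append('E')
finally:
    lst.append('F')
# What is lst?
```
['E', 'F']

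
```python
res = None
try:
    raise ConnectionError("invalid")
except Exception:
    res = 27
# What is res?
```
27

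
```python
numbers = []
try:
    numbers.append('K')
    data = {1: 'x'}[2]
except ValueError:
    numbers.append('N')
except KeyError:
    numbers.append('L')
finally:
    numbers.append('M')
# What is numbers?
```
['K', 'L', 'M']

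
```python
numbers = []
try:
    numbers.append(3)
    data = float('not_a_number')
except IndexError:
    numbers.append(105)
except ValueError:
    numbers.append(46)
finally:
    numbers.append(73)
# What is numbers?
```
[3, 46, 73]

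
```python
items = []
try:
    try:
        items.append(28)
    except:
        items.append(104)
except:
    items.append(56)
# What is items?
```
[28]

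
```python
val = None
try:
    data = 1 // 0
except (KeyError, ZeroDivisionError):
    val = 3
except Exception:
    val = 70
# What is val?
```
3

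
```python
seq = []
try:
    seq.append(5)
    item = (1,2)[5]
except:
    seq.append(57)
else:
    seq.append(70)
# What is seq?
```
[5, 57]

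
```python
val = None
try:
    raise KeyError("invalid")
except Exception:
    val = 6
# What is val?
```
6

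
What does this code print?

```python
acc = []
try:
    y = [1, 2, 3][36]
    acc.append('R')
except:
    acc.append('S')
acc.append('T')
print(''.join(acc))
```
ST

Exception raised in try, caught by bare except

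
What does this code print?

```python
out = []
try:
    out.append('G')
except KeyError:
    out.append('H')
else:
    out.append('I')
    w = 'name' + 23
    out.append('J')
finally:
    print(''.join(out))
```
GI

Try succeeds, else appends 'I', TypeError in else is uncaught, finally prints before exception propagates ('J' never appended)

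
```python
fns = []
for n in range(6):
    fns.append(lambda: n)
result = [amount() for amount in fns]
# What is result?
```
[5, 5, 5, 5, 5, 5]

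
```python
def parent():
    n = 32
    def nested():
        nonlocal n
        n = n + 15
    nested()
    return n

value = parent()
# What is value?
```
47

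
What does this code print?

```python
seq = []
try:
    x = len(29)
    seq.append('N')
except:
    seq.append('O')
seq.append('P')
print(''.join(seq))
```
OP

Exception raised in try, caught by bare except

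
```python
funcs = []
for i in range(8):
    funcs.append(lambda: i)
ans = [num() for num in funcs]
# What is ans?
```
[7, 7, 7, 7, 7, 7, 7, 7]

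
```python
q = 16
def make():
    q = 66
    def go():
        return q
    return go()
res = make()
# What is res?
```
66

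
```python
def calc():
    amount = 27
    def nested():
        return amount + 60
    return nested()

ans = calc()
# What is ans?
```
87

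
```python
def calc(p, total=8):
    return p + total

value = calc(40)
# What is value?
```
48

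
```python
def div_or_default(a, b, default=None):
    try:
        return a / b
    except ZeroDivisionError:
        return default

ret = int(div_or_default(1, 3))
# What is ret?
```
0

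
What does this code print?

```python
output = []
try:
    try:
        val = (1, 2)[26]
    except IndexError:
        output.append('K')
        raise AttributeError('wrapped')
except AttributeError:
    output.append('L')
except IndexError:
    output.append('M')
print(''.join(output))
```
KL

New AttributeError raised, caught by outer AttributeError handler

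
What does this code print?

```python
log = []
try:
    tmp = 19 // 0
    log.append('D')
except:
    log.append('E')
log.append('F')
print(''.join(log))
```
EF

Exception raised in try, caught by bare except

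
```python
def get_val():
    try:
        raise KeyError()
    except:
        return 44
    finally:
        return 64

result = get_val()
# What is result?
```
64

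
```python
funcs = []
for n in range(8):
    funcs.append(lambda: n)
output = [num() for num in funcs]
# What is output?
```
[7, 7, 7, 7, 7, 7, 7, 7]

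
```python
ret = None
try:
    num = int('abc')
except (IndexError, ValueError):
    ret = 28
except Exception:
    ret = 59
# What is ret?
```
28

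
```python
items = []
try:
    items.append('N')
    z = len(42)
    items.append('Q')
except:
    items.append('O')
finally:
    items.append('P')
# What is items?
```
['N', 'O', 'P']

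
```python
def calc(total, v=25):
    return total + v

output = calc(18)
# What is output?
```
43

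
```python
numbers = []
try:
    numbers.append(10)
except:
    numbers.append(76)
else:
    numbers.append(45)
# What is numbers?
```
[10, 45]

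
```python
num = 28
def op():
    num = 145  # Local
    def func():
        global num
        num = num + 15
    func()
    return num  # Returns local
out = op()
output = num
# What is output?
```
43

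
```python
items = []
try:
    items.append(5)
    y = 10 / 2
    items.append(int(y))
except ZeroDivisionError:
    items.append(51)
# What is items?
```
[5, 5]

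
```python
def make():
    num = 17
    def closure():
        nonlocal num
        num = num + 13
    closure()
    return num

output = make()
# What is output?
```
30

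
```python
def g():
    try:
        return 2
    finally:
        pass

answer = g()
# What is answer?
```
2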